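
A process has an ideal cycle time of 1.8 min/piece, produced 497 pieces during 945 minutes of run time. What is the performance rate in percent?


Formula: Performance = (Ideal CT * Total Count) / Run Time * 100
Ideal output time = 1.8 * 497 = 894.6 min
Performance = 894.6 / 945 * 100 = 94.7%

94.7%


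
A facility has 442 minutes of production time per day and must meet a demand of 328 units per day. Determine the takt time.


Formula: Takt Time = Available Production Time / Customer Demand
Takt = 442 min/day / 328 units/day
Takt = 1.35 min/unit

1.35 min/unit


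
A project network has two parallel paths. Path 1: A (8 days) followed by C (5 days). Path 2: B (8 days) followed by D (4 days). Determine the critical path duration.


Path 1 = 8 + 5 = 13 days
Path 2 = 8 + 4 = 12 days
Duration = max(13, 12) = 13 days

13 days


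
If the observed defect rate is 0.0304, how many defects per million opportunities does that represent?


DPMO = defect_rate * 1000000 = 0.0304 * 1000000

30400


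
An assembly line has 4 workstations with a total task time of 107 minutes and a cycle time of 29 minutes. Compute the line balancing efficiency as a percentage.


Formula: Efficiency = Sum of Task Times / (N_stations * CT) * 100
Total station capacity = 4 stations * 29 min = 116 min
Efficiency = 107 / 116 * 100 = 92.2%

92.2%


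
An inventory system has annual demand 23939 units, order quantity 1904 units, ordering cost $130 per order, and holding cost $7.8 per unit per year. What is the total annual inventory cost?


TC = 23939/1904 * 130 + 1904/2 * 7.8

$9060.09


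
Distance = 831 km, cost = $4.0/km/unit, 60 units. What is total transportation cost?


TC = dist * cost * units = 831 * 4.0 * 60 = $199440.00

$199440.00


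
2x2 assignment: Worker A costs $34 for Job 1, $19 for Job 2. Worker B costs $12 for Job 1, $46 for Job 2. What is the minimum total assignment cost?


Option 1: A->1 + B->2 = $34 + $46 = $80
Option 2: A->2 + B->1 = $19 + $12 = $31
Min cost = min($80, $31) = $31

$31


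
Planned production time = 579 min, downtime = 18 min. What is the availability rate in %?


Formula: Availability = (Planned Time - Downtime) / Planned Time * 100
Uptime = 579 - 18 = 561 min
Availability = 561 / 579 * 100 = 96.9%

96.9%


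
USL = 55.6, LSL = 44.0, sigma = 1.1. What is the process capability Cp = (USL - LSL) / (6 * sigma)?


Cp = (55.6 - 44.0) / (6 * 1.1)

1.76


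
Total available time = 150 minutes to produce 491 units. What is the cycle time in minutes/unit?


Formula: CT = Available Time / Number of Units
CT = 150 min / 491 units
CT = 0.31 min/unit

0.31 min/unit


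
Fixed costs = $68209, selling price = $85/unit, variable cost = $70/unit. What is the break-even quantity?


Formula: BEQ = Fixed Costs / (Price - Variable Cost)
Contribution margin = $85 - $70 = $15/unit
BEQ = ceil($68209 / $15/unit) = ceil(4547.27) = 4548 units

4548 units


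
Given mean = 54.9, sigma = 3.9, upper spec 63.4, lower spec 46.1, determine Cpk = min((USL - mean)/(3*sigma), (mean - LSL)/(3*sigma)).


Cpu = (63.4 - 54.9) / (3 * 3.9) = 0.73
Cpl = (54.9 - 46.1) / (3 * 3.9) = 0.75
Cpk = min(0.73, 0.75) = 0.73

0.73


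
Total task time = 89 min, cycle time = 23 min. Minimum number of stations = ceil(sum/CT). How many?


Formula: N_min = ceil(Sum of Task Times / Cycle Time)
N_min = ceil(89 min / 23 min) = ceil(3.8696)
N_min = 4 stations

4


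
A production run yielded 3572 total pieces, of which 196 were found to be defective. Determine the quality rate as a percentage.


Formula: Quality Rate = Good Pieces / Total Pieces * 100
Good pieces = 3572 - 196 = 3376
QR = 3376 / 3572 * 100 = 94.5%

94.5%


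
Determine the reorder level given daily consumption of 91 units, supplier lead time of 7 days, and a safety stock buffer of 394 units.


Formula: ROP = (Daily Demand * Lead Time) + Safety Stock
Demand during lead time = 91 * 7 = 637 units
ROP = 637 + 394 = 1031 units

1031 units


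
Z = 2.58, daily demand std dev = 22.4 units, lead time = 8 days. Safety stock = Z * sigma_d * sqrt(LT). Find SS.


Formula: SS = z * sigma_d * sqrt(LT)
sqrt(LT) = sqrt(8) = 2.8284
SS = 2.58 * 22.4 * 2.8284
SS = 163.5 units

163.5 units


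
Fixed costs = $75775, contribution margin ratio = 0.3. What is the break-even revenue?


Formula: BER = Fixed Costs / Contribution Margin Ratio
BER = $75775 / 0.3
BER = $252583.33 (to the nearest cent)

$252583.33


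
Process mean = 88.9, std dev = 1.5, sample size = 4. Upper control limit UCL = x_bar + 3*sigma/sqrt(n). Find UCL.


UCL = 88.9 + 3 * 1.5 / sqrt(4)

91.15


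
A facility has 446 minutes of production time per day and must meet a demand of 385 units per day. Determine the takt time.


Formula: Takt Time = Available Production Time / Customer Demand
Takt = 446 min/day / 385 units/day
Takt = 1.16 min/unit

1.16 min/unit


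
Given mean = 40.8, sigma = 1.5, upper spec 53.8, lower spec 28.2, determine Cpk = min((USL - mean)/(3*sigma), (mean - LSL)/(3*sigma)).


Cpu = (53.8 - 40.8) / (3 * 1.5) = 2.89
Cpl = (40.8 - 28.2) / (3 * 1.5) = 2.8
Cpk = min(2.89, 2.8) = 2.8

2.8


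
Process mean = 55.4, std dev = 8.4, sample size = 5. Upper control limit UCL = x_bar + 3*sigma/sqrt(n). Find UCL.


UCL = 55.4 + 3 * 8.4 / sqrt(5)

66.67


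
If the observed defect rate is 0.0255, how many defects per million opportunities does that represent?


DPMO = defect_rate * 1000000 = 0.0255 * 1000000

25500


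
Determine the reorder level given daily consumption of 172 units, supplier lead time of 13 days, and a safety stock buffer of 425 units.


Formula: ROP = (Daily Demand * Lead Time) + Safety Stock
Demand during lead time = 172 * 13 = 2236 units
ROP = 2236 + 425 = 2661 units

2661 units


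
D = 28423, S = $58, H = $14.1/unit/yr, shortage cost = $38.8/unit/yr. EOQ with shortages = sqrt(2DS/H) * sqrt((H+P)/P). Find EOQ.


Formula: EOQ* = sqrt(2DS/H) * sqrt((H+P)/P)
Base EOQ = sqrt(2*28423*58/14.1) = 483.56 units
Correction = sqrt((14.1+38.8)/38.8) = 1.16765
EOQ* = 483.56 * 1.16765 = 564.6 units

564.6 units


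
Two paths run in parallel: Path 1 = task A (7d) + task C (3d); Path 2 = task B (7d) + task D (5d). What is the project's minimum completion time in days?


Path 1 = 7 + 3 = 10 days
Path 2 = 7 + 5 = 12 days
Duration = max(10, 12) = 12 days

12 days


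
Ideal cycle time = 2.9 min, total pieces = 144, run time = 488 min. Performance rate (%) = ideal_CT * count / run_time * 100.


Formula: Performance = (Ideal CT * Total Count) / Run Time * 100
Ideal output time = 2.9 * 144 = 417.6 min
Performance = 417.6 / 488 * 100 = 85.6%

85.6%


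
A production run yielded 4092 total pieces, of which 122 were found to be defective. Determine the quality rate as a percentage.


Formula: Quality Rate = Good Pieces / Total Pieces * 100
Good pieces = 4092 - 122 = 3970
QR = 3970 / 4092 * 100 = 97.0%

97.0%


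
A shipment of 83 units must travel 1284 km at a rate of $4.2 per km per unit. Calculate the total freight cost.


TC = dist * cost * units = 1284 * 4.2 * 83 = $447602.40

$447602.40


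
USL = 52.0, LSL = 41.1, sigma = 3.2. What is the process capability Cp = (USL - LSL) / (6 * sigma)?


Cp = (52.0 - 41.1) / (6 * 3.2)

0.57


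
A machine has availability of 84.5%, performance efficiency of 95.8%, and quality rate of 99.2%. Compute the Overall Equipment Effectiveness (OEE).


Formula: OEE = Availability * Performance * Quality / 10000
A * P = 84.5% * 95.8% / 100 = 80.95%
OEE = 80.95% * 99.2% / 100 = 80.3%

80.3%


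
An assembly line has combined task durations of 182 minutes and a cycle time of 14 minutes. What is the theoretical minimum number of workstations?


Formula: N_min = ceil(Sum of Task Times / Cycle Time)
N_min = ceil(182 min / 14 min) = ceil(13.0)
N_min = 13 stations

13


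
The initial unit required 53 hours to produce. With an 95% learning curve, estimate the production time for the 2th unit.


Formula: T_n = T_1 * (learning_rate)^(log2(n)) where learning_rate = rate/100
Doublings = log2(2) = 1
T_n = 53 * 0.95^1
T_n = 53 * 0.95 = 50.4 hours

50.4 hours


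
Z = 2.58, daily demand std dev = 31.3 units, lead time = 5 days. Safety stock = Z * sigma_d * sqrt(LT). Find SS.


Formula: SS = z * sigma_d * sqrt(LT)
sqrt(LT) = sqrt(5) = 2.2361
SS = 2.58 * 31.3 * 2.2361
SS = 180.6 units

180.6 units


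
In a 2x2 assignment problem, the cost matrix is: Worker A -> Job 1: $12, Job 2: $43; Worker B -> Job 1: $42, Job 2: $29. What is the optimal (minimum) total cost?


Option 1: A->1 + B->2 = $12 + $29 = $41
Option 2: A->2 + B->1 = $43 + $42 = $85
Min cost = min($41, $85) = $41

$41


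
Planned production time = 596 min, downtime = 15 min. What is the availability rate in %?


Formula: Availability = (Planned Time - Downtime) / Planned Time * 100
Uptime = 596 - 15 = 581 min
Availability = 581 / 596 * 100 = 97.5%

97.5%


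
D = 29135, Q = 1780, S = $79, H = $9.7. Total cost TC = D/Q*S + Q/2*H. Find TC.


TC = 29135/1780 * 79 + 1780/2 * 9.7

$9926.07


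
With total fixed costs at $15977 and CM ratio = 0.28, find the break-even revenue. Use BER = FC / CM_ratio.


Formula: BER = Fixed Costs / Contribution Margin Ratio
BER = $15977 / 0.28
BER = $57060.71 (to the nearest cent)

$57060.71


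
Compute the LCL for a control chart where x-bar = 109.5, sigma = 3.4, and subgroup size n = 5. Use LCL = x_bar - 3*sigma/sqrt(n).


LCL = 109.5 - 3 * 3.4 / sqrt(5)

104.94


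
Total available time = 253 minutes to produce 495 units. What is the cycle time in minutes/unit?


Formula: CT = Available Time / Number of Units
CT = 253 min / 495 units
CT = 0.51 min/unit

0.51 min/unit


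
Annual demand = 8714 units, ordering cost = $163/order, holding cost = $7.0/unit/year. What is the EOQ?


Formula: EOQ = sqrt(2 * D * S / H)
Numerator: 2 * 8714 * 163 = 2840764
2DS/H = 2840764 / 7.0 = 405823.4
EOQ = sqrt(405823.4) = 637.0 units

637.0 units


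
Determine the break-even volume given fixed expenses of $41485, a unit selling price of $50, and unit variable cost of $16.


Formula: BEQ = Fixed Costs / (Price - Variable Cost)
Contribution margin = $50 - $16 = $34/unit
BEQ = ceil($41485 / $34/unit) = ceil(1220.15) = 1221 units

1221 units


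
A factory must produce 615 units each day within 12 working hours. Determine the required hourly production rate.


Formula: Production Rate = Daily Demand / Available Hours
Rate = 615 units/day / 12 hours/day
Rate = 51.3 units/hour

51.3 units/hour


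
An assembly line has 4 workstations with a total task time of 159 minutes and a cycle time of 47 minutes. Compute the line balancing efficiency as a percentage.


Formula: Efficiency = Sum of Task Times / (N_stations * CT) * 100
Total station capacity = 4 stations * 47 min = 188 min
Efficiency = 159 / 188 * 100 = 84.6%

84.6%


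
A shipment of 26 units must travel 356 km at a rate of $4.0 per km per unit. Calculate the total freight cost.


TC = dist * cost * units = 356 * 4.0 * 26 = $37024.00

$37024.00


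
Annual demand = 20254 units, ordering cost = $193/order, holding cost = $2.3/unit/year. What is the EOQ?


Formula: EOQ = sqrt(2 * D * S / H)
Numerator: 2 * 20254 * 193 = 7818044
2DS/H = 7818044 / 2.3 = 3399149.6
EOQ = sqrt(3399149.6) = 1843.7 units

1843.7 units


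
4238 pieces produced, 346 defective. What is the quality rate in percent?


Formula: Quality Rate = Good Pieces / Total Pieces * 100
Good pieces = 4238 - 346 = 3892
QR = 3892 / 4238 * 100 = 91.8%

91.8%


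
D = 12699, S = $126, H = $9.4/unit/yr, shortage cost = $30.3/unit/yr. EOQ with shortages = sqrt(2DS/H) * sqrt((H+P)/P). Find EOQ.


Formula: EOQ* = sqrt(2DS/H) * sqrt((H+P)/P)
Base EOQ = sqrt(2*12699*126/9.4) = 583.47 units
Correction = sqrt((9.4+30.3)/30.3) = 1.14465
EOQ* = 583.47 * 1.14465 = 667.9 units

667.9 units


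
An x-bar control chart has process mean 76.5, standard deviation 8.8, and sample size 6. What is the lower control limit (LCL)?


LCL = 76.5 - 3 * 8.8 / sqrt(6)

65.72


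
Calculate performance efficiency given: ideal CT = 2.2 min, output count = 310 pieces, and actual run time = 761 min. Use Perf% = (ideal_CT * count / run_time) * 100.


Formula: Performance = (Ideal CT * Total Count) / Run Time * 100
Ideal output time = 2.2 * 310 = 682.0 min
Performance = 682.0 / 761 * 100 = 89.6%

89.6%


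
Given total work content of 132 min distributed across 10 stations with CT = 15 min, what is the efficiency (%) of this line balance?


Formula: Efficiency = Sum of Task Times / (N_stations * CT) * 100
Total station capacity = 10 stations * 15 min = 150 min
Efficiency = 132 / 150 * 100 = 88.0%

88.0%


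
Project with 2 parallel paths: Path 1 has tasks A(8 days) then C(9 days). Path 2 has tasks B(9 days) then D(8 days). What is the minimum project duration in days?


Path 1 = 8 + 9 = 17 days
Path 2 = 9 + 8 = 17 days
Duration = max(17, 17) = 17 days

17 days


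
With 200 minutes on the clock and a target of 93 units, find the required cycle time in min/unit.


Formula: CT = Available Time / Number of Units
CT = 200 min / 93 units
CT = 2.15 min/unit

2.15 min/unit


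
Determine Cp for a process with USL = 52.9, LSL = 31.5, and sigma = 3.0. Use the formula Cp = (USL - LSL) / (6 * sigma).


Cp = (52.9 - 31.5) / (6 * 3.0)

1.19


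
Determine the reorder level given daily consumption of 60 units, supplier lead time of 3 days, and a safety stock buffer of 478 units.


Formula: ROP = (Daily Demand * Lead Time) + Safety Stock
Demand during lead time = 60 * 3 = 180 units
ROP = 180 + 478 = 658 units

658 units


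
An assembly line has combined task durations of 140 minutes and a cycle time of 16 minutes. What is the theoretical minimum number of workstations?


Formula: N_min = ceil(Sum of Task Times / Cycle Time)
N_min = ceil(140 min / 16 min) = ceil(8.75)
N_min = 9 stations

9


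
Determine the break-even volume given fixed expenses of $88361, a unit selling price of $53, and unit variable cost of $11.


Formula: BEQ = Fixed Costs / (Price - Variable Cost)
Contribution margin = $53 - $11 = $42/unit
BEQ = ceil($88361 / $42/unit) = ceil(2103.83) = 2104 units

2104 units


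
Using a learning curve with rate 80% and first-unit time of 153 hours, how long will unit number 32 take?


Formula: T_n = T_1 * (learning_rate)^(log2(n)) where learning_rate = rate/100
Doublings = log2(32) = 5
T_n = 153 * 0.8^5
T_n = 153 * 0.3277 = 50.1 hours

50.1 hours


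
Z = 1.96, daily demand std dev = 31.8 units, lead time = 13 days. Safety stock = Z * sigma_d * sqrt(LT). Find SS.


Formula: SS = z * sigma_d * sqrt(LT)
sqrt(LT) = sqrt(13) = 3.6056
SS = 1.96 * 31.8 * 3.6056
SS = 224.7 units

224.7 units


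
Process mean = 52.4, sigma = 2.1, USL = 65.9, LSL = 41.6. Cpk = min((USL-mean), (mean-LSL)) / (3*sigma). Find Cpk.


Cpu = (65.9 - 52.4) / (3 * 2.1) = 2.14
Cpl = (52.4 - 41.6) / (3 * 2.1) = 1.71
Cpk = min(2.14, 1.71) = 1.71

1.71


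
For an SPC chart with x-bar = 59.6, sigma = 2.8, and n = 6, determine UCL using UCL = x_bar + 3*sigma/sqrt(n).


UCL = 59.6 + 3 * 2.8 / sqrt(6)

63.03


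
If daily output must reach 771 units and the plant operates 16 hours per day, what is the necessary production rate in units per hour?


Formula: Production Rate = Daily Demand / Available Hours
Rate = 771 units/day / 16 hours/day
Rate = 48.2 units/hour

48.2 units/hour


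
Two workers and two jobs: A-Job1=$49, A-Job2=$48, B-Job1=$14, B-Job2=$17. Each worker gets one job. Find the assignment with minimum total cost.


Option 1: A->1 + B->2 = $49 + $17 = $66
Option 2: A->2 + B->1 = $48 + $14 = $62
Min cost = min($66, $62) = $62

$62


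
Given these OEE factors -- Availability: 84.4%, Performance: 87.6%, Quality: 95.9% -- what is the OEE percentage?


Formula: OEE = Availability * Performance * Quality / 10000
A * P = 84.4% * 87.6% / 100 = 73.93%
OEE = 73.93% * 95.9% / 100 = 70.9%

70.9%


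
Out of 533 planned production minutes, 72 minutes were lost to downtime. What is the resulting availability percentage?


Formula: Availability = (Planned Time - Downtime) / Planned Time * 100
Uptime = 533 - 72 = 461 min
Availability = 461 / 533 * 100 = 86.5%

86.5%


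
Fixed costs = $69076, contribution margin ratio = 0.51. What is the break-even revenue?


Formula: BER = Fixed Costs / Contribution Margin Ratio
BER = $69076 / 0.51
BER = $135443.14 (to the nearest cent)

$135443.14


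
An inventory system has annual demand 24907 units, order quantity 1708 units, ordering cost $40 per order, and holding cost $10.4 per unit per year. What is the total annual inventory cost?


TC = 24907/1708 * 40 + 1708/2 * 10.4

$9464.90


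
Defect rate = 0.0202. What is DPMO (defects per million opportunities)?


DPMO = defect_rate * 1000000 = 0.0202 * 1000000

20200


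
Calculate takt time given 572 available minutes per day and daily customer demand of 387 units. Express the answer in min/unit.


Formula: Takt Time = Available Production Time / Customer Demand
Takt = 572 min/day / 387 units/day
Takt = 1.48 min/unit

1.48 min/unit


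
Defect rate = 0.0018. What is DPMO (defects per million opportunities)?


DPMO = defect_rate * 1000000 = 0.0018 * 1000000

1800


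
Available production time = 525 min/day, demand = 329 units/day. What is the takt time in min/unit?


Formula: Takt Time = Available Production Time / Customer Demand
Takt = 525 min/day / 329 units/day
Takt = 1.6 min/unit

1.6 min/unit


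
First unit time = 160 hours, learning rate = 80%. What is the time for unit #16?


Formula: T_n = T_1 * (learning_rate)^(log2(n)) where learning_rate = rate/100
Doublings = log2(16) = 4
T_n = 160 * 0.8^4
T_n = 160 * 0.4096 = 65.5 hours

65.5 hours


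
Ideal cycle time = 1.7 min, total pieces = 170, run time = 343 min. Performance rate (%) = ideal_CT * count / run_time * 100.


Formula: Performance = (Ideal CT * Total Count) / Run Time * 100
Ideal output time = 1.7 * 170 = 289.0 min
Performance = 289.0 / 343 * 100 = 84.3%

84.3%


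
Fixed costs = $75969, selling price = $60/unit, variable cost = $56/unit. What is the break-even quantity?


Formula: BEQ = Fixed Costs / (Price - Variable Cost)
Contribution margin = $60 - $56 = $4/unit
BEQ = ceil($75969 / $4/unit) = ceil(18992.25) = 18993 units

18993 units


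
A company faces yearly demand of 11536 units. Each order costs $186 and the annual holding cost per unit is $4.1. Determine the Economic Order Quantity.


Formula: EOQ = sqrt(2 * D * S / H)
Numerator: 2 * 11536 * 186 = 4291392
2DS/H = 4291392 / 4.1 = 1046681.0
EOQ = sqrt(1046681.0) = 1023.1 units

1023.1 units


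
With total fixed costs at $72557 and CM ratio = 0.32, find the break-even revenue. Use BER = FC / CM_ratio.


Formula: BER = Fixed Costs / Contribution Margin Ratio
BER = $72557 / 0.32
BER = $226740.63 (to the nearest cent)

$226740.63


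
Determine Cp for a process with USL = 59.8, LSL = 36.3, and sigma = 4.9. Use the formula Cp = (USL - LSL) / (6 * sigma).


Cp = (59.8 - 36.3) / (6 * 4.9)

0.8


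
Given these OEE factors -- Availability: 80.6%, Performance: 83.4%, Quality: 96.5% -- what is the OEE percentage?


Formula: OEE = Availability * Performance * Quality / 10000
A * P = 80.6% * 83.4% / 100 = 67.22%
OEE = 67.22% * 96.5% / 100 = 64.9%

64.9%


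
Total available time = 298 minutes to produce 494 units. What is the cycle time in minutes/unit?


Formula: CT = Available Time / Number of Units
CT = 298 min / 494 units
CT = 0.6 min/unit

0.6 min/unit


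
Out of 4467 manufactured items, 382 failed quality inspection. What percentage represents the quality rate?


Formula: Quality Rate = Good Pieces / Total Pieces * 100
Good pieces = 4467 - 382 = 4085
QR = 4085 / 4467 * 100 = 91.4%

91.4%


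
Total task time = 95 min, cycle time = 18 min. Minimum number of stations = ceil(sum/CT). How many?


Formula: N_min = ceil(Sum of Task Times / Cycle Time)
N_min = ceil(95 min / 18 min) = ceil(5.2778)
N_min = 6 stations

6


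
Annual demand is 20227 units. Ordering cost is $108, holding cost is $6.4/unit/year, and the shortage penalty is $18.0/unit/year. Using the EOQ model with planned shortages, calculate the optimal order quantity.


Formula: EOQ* = sqrt(2DS/H) * sqrt((H+P)/P)
Base EOQ = sqrt(2*20227*108/6.4) = 826.23 units
Correction = sqrt((6.4+18.0)/18.0) = 1.16428
EOQ* = 826.23 * 1.16428 = 962.0 units

962.0 units


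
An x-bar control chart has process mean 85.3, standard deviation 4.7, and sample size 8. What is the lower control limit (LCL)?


LCL = 85.3 - 3 * 4.7 / sqrt(8)

80.31


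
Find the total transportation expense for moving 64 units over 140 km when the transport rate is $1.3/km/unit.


TC = dist * cost * units = 140 * 1.3 * 64 = $11648.00

$11648.00


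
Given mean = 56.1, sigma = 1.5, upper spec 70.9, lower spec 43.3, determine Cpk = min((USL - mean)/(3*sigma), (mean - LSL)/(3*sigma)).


Cpu = (70.9 - 56.1) / (3 * 1.5) = 3.29
Cpl = (56.1 - 43.3) / (3 * 1.5) = 2.84
Cpk = min(3.29, 2.84) = 2.84

2.84


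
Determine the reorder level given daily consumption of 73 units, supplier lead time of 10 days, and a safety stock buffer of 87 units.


Formula: ROP = (Daily Demand * Lead Time) + Safety Stock
Demand during lead time = 73 * 10 = 730 units
ROP = 730 + 87 = 817 units

817 units


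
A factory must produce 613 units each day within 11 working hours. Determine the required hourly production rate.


Formula: Production Rate = Daily Demand / Available Hours
Rate = 613 units/day / 11 hours/day
Rate = 55.7 units/hour

55.7 units/hour


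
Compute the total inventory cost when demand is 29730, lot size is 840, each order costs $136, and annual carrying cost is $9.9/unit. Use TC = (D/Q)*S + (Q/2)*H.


TC = 29730/840 * 136 + 840/2 * 9.9

$8971.43


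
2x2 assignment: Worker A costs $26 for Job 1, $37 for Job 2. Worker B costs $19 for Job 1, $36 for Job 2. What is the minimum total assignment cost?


Option 1: A->1 + B->2 = $26 + $36 = $62
Option 2: A->2 + B->1 = $37 + $19 = $56
Min cost = min($62, $56) = $56

$56


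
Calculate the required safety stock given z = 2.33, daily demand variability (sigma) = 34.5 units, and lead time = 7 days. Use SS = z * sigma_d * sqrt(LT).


Formula: SS = z * sigma_d * sqrt(LT)
sqrt(LT) = sqrt(7) = 2.6458
SS = 2.33 * 34.5 * 2.6458
SS = 212.7 units

212.7 units


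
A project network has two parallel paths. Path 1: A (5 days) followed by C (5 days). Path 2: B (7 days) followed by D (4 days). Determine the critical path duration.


Path 1 = 5 + 5 = 10 days
Path 2 = 7 + 4 = 11 days
Duration = max(10, 11) = 11 days

11 days


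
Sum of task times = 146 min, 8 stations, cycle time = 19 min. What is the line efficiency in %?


Formula: Efficiency = Sum of Task Times / (N_stations * CT) * 100
Total station capacity = 8 stations * 19 min = 152 min
Efficiency = 146 / 152 * 100 = 96.1%

96.1%


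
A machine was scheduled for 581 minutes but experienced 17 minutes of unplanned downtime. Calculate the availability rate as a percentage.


Formula: Availability = (Planned Time - Downtime) / Planned Time * 100
Uptime = 581 - 17 = 564 min
Availability = 564 / 581 * 100 = 97.1%

97.1%


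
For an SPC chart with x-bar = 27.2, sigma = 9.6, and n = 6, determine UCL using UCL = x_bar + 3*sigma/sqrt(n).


UCL = 27.2 + 3 * 9.6 / sqrt(6)

38.96


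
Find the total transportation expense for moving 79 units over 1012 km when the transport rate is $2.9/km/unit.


TC = dist * cost * units = 1012 * 2.9 * 79 = $231849.20

$231849.20


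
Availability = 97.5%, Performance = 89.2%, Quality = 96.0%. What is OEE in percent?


Formula: OEE = Availability * Performance * Quality / 10000
A * P = 97.5% * 89.2% / 100 = 86.97%
OEE = 86.97% * 96.0% / 100 = 83.5%

83.5%


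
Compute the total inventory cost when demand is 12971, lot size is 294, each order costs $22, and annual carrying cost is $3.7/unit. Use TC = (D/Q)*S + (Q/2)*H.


TC = 12971/294 * 22 + 294/2 * 3.7

$1514.52


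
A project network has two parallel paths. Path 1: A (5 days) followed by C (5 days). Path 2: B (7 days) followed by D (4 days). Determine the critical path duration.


Path 1 = 5 + 5 = 10 days
Path 2 = 7 + 4 = 11 days
Duration = max(10, 11) = 11 days

11 days


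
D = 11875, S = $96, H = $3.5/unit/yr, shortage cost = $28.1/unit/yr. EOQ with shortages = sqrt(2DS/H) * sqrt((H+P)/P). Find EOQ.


Formula: EOQ* = sqrt(2DS/H) * sqrt((H+P)/P)
Base EOQ = sqrt(2*11875*96/3.5) = 807.11 units
Correction = sqrt((3.5+28.1)/28.1) = 1.06045
EOQ* = 807.11 * 1.06045 = 855.9 units

855.9 units


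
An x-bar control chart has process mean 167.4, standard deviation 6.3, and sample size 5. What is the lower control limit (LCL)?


LCL = 167.4 - 3 * 6.3 / sqrt(5)

158.95


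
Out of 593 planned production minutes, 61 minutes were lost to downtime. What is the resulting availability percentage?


Formula: Availability = (Planned Time - Downtime) / Planned Time * 100
Uptime = 593 - 61 = 532 min
Availability = 532 / 593 * 100 = 89.7%

89.7%


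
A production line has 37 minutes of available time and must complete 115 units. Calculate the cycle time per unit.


Formula: CT = Available Time / Number of Units
CT = 37 min / 115 units
CT = 0.32 min/unit

0.32 min/unit


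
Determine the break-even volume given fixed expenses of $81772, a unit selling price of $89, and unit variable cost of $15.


Formula: BEQ = Fixed Costs / (Price - Variable Cost)
Contribution margin = $89 - $15 = $74/unit
BEQ = ceil($81772 / $74/unit) = ceil(1105.03) = 1106 units

1106 units


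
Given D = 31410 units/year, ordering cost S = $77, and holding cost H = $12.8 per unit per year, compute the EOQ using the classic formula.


Formula: EOQ = sqrt(2 * D * S / H)
Numerator: 2 * 31410 * 77 = 4837140
2DS/H = 4837140 / 12.8 = 377901.6
EOQ = sqrt(377901.6) = 614.7 units

614.7 units


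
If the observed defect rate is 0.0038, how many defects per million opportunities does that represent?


DPMO = defect_rate * 1000000 = 0.0038 * 1000000

3800


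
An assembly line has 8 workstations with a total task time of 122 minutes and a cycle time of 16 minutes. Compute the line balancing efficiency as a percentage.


Formula: Efficiency = Sum of Task Times / (N_stations * CT) * 100
Total station capacity = 8 stations * 16 min = 128 min
Efficiency = 122 / 128 * 100 = 95.3%

95.3%


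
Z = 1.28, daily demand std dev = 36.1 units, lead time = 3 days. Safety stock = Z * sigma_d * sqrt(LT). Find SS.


Formula: SS = z * sigma_d * sqrt(LT)
sqrt(LT) = sqrt(3) = 1.7321
SS = 1.28 * 36.1 * 1.7321
SS = 80.0 units

80.0 units


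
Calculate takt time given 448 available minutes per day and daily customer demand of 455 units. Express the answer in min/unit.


Formula: Takt Time = Available Production Time / Customer Demand
Takt = 448 min/day / 455 units/day
Takt = 0.98 min/unit

0.98 min/unit


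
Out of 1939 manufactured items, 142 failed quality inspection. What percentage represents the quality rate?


Formula: Quality Rate = Good Pieces / Total Pieces * 100
Good pieces = 1939 - 142 = 1797
QR = 1797 / 1939 * 100 = 92.7%

92.7%


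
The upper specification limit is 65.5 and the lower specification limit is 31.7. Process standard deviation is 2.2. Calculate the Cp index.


Cp = (65.5 - 31.7) / (6 * 2.2)

2.56


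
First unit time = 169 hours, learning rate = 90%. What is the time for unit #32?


Formula: T_n = T_1 * (learning_rate)^(log2(n)) where learning_rate = rate/100
Doublings = log2(32) = 5
T_n = 169 * 0.9^5
T_n = 169 * 0.5905 = 99.8 hours

99.8 hours


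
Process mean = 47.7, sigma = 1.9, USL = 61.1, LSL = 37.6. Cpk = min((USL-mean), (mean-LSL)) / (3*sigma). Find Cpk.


Cpu = (61.1 - 47.7) / (3 * 1.9) = 2.35
Cpl = (47.7 - 37.6) / (3 * 1.9) = 1.77
Cpk = min(2.35, 1.77) = 1.77

1.77


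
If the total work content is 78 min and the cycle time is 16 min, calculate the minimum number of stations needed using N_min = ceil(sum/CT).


Formula: N_min = ceil(Sum of Task Times / Cycle Time)
N_min = ceil(78 min / 16 min) = ceil(4.875)
N_min = 5 stations

5


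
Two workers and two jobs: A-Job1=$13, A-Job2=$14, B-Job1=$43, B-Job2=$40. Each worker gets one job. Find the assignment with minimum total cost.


Option 1: A->1 + B->2 = $13 + $40 = $53
Option 2: A->2 + B->1 = $14 + $43 = $57
Min cost = min($53, $57) = $53

$53


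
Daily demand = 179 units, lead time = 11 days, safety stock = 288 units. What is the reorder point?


Formula: ROP = (Daily Demand * Lead Time) + Safety Stock
Demand during lead time = 179 * 11 = 1969 units
ROP = 1969 + 288 = 2257 units

2257 units


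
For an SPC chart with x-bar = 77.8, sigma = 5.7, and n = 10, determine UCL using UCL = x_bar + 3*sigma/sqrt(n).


UCL = 77.8 + 3 * 5.7 / sqrt(10)

83.21


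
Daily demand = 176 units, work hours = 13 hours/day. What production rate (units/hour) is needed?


Formula: Production Rate = Daily Demand / Available Hours
Rate = 176 units/day / 13 hours/day
Rate = 13.5 units/hour

13.5 units/hour


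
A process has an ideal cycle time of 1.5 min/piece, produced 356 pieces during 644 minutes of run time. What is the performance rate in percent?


Formula: Performance = (Ideal CT * Total Count) / Run Time * 100
Ideal output time = 1.5 * 356 = 534.0 min
Performance = 534.0 / 644 * 100 = 82.9%

82.9%


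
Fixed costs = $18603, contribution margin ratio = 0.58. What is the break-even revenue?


Formula: BER = Fixed Costs / Contribution Margin Ratio
BER = $18603 / 0.58
BER = $32074.14 (to the nearest cent)

$32074.14


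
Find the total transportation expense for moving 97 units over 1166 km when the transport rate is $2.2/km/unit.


TC = dist * cost * units = 1166 * 2.2 * 97 = $248824.40

$248824.40


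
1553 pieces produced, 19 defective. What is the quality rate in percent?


Formula: Quality Rate = Good Pieces / Total Pieces * 100
Good pieces = 1553 - 19 = 1534
QR = 1534 / 1553 * 100 = 98.8%

98.8%


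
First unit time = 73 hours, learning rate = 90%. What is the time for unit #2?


Formula: T_n = T_1 * (learning_rate)^(log2(n)) where learning_rate = rate/100
Doublings = log2(2) = 1
T_n = 73 * 0.9^1
T_n = 73 * 0.9 = 65.7 hours

65.7 hours


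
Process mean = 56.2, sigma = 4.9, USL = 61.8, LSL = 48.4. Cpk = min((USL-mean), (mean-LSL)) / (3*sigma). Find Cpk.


Cpu = (61.8 - 56.2) / (3 * 4.9) = 0.38
Cpl = (56.2 - 48.4) / (3 * 4.9) = 0.53
Cpk = min(0.38, 0.53) = 0.38

0.38


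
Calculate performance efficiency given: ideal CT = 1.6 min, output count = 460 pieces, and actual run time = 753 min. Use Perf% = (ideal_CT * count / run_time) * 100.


Formula: Performance = (Ideal CT * Total Count) / Run Time * 100
Ideal output time = 1.6 * 460 = 736.0 min
Performance = 736.0 / 753 * 100 = 97.7%

97.7%


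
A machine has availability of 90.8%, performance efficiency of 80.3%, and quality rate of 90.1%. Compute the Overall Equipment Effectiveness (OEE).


Formula: OEE = Availability * Performance * Quality / 10000
A * P = 90.8% * 80.3% / 100 = 72.91%
OEE = 72.91% * 90.1% / 100 = 65.7%

65.7%


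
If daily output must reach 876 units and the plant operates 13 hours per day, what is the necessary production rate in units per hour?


Formula: Production Rate = Daily Demand / Available Hours
Rate = 876 units/day / 13 hours/day
Rate = 67.4 units/hour

67.4 units/hour


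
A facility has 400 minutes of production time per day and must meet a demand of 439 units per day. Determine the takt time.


Formula: Takt Time = Available Production Time / Customer Demand
Takt = 400 min/day / 439 units/day
Takt = 0.91 min/unit

0.91 min/unit


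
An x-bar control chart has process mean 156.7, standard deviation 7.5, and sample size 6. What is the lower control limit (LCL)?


LCL = 156.7 - 3 * 7.5 / sqrt(6)

147.51


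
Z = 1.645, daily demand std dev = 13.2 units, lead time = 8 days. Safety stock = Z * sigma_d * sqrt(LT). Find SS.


Formula: SS = z * sigma_d * sqrt(LT)
sqrt(LT) = sqrt(8) = 2.8284
SS = 1.645 * 13.2 * 2.8284
SS = 61.4 units

61.4 units


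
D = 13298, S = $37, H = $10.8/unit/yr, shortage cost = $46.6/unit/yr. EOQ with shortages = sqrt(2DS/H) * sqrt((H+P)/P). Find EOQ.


Formula: EOQ* = sqrt(2DS/H) * sqrt((H+P)/P)
Base EOQ = sqrt(2*13298*37/10.8) = 301.85 units
Correction = sqrt((10.8+46.6)/46.6) = 1.10985
EOQ* = 301.85 * 1.10985 = 335.0 units

335.0 units


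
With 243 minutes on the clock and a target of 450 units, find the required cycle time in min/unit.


Formula: CT = Available Time / Number of Units
CT = 243 min / 450 units
CT = 0.54 min/unit

0.54 min/unit


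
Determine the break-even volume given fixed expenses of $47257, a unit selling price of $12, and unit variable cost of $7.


Formula: BEQ = Fixed Costs / (Price - Variable Cost)
Contribution margin = $12 - $7 = $5/unit
BEQ = ceil($47257 / $5/unit) = ceil(9451.4) = 9452 units

9452 units


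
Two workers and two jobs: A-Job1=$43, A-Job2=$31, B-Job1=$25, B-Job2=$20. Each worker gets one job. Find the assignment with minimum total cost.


Option 1: A->1 + B->2 = $43 + $20 = $63
Option 2: A->2 + B->1 = $31 + $25 = $56
Min cost = min($63, $56) = $56

$56


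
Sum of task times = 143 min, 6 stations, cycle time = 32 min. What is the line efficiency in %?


Formula: Efficiency = Sum of Task Times / (N_stations * CT) * 100
Total station capacity = 6 stations * 32 min = 192 min
Efficiency = 143 / 192 * 100 = 74.5%

74.5%


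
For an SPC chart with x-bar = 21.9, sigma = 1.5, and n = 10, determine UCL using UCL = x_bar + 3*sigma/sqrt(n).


UCL = 21.9 + 3 * 1.5 / sqrt(10)

23.32


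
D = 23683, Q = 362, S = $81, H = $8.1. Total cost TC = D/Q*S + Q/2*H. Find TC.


TC = 23683/362 * 81 + 362/2 * 8.1

$6765.33


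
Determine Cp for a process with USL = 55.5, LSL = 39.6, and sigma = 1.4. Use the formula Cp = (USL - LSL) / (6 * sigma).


Cp = (55.5 - 39.6) / (6 * 1.4)

1.89


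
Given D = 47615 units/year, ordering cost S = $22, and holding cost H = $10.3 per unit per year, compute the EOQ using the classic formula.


Formula: EOQ = sqrt(2 * D * S / H)
Numerator: 2 * 47615 * 22 = 2095060
2DS/H = 2095060 / 10.3 = 203403.9
EOQ = sqrt(203403.9) = 451.0 units

451.0 units


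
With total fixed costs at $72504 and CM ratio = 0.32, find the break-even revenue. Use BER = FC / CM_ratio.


Formula: BER = Fixed Costs / Contribution Margin Ratio
BER = $72504 / 0.32
BER = $226575.00 (to the nearest cent)

$226575.00


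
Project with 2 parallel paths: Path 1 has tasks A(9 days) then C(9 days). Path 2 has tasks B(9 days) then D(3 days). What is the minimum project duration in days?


Path 1 = 9 + 9 = 18 days
Path 2 = 9 + 3 = 12 days
Duration = max(18, 12) = 18 days

18 days


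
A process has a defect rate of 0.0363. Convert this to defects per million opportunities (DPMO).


DPMO = defect_rate * 1000000 = 0.0363 * 1000000

36300


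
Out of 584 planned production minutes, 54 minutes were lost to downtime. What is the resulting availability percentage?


Formula: Availability = (Planned Time - Downtime) / Planned Time * 100
Uptime = 584 - 54 = 530 min
Availability = 530 / 584 * 100 = 90.8%

90.8%


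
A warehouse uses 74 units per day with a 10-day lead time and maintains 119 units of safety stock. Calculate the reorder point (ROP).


Formula: ROP = (Daily Demand * Lead Time) + Safety Stock
Demand during lead time = 74 * 10 = 740 units
ROP = 740 + 119 = 859 units

859 units


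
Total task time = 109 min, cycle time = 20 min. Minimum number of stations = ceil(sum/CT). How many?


Formula: N_min = ceil(Sum of Task Times / Cycle Time)
N_min = ceil(109 min / 20 min) = ceil(5.45)
N_min = 6 stations

6


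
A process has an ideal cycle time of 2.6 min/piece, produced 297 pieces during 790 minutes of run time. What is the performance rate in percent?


Formula: Performance = (Ideal CT * Total Count) / Run Time * 100
Ideal output time = 2.6 * 297 = 772.2 min
Performance = 772.2 / 790 * 100 = 97.7%

97.7%


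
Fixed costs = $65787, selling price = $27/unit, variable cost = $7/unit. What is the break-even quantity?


Formula: BEQ = Fixed Costs / (Price - Variable Cost)
Contribution margin = $27 - $7 = $20/unit
BEQ = ceil($65787 / $20/unit) = ceil(3289.35) = 3290 units

3290 units


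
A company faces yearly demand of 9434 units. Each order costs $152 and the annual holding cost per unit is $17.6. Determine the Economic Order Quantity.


Formula: EOQ = sqrt(2 * D * S / H)
Numerator: 2 * 9434 * 152 = 2867936
2DS/H = 2867936 / 17.6 = 162950.9
EOQ = sqrt(162950.9) = 403.7 units

403.7 units


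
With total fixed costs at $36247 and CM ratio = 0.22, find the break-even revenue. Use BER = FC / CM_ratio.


Formula: BER = Fixed Costs / Contribution Margin Ratio
BER = $36247 / 0.22
BER = $164759.09 (to the nearest cent)

$164759.09


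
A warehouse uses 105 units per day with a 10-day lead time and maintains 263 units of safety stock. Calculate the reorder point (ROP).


Formula: ROP = (Daily Demand * Lead Time) + Safety Stock
Demand during lead time = 105 * 10 = 1050 units
ROP = 1050 + 263 = 1313 units

1313 units


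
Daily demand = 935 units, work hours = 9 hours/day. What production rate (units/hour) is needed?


Formula: Production Rate = Daily Demand / Available Hours
Rate = 935 units/day / 9 hours/day
Rate = 103.9 units/hour

103.9 units/hour


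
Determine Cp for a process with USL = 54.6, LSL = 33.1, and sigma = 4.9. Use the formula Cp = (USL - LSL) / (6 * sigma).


Cp = (54.6 - 33.1) / (6 * 4.9)

0.73


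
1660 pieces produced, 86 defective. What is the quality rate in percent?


Formula: Quality Rate = Good Pieces / Total Pieces * 100
Good pieces = 1660 - 86 = 1574
QR = 1574 / 1660 * 100 = 94.8%

94.8%


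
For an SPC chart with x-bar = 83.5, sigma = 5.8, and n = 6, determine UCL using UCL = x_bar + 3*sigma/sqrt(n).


UCL = 83.5 + 3 * 5.8 / sqrt(6)

90.6


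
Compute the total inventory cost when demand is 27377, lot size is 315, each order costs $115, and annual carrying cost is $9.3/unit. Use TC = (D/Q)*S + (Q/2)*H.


TC = 27377/315 * 115 + 315/2 * 9.3

$11459.53


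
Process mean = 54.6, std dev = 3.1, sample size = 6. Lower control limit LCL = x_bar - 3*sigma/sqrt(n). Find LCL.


LCL = 54.6 - 3 * 3.1 / sqrt(6)

50.8


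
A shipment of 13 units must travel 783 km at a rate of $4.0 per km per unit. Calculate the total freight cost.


TC = dist * cost * units = 783 * 4.0 * 13 = $40716.00

$40716.00


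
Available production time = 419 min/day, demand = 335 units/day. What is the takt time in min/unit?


Formula: Takt Time = Available Production Time / Customer Demand
Takt = 419 min/day / 335 units/day
Takt = 1.25 min/unit

1.25 min/unit


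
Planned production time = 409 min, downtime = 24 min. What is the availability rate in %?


Formula: Availability = (Planned Time - Downtime) / Planned Time * 100
Uptime = 409 - 24 = 385 min
Availability = 385 / 409 * 100 = 94.1%

94.1%


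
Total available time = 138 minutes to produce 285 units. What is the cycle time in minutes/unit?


Formula: CT = Available Time / Number of Units
CT = 138 min / 285 units
CT = 0.48 min/unit

0.48 min/unit


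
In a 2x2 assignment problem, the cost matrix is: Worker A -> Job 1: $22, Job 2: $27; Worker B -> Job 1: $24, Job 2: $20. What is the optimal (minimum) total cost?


Option 1: A->1 + B->2 = $22 + $20 = $42
Option 2: A->2 + B->1 = $27 + $24 = $51
Min cost = min($42, $51) = $42

$42


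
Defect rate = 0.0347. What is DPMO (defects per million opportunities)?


DPMO = defect_rate * 1000000 = 0.0347 * 1000000

34700
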